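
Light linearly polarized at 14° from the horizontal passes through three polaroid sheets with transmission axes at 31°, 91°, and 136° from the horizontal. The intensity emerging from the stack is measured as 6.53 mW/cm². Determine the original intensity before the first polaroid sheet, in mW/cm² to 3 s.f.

I₀ ≈ 57.1 mW/cm²

By Malus's law, I₁ = I₀ cos²(31° − 14°) = I₀ cos²(17°) = 0.9145 I₀.
I₂ = I₁ cos²(91° − 31°) = 0.9145 I₀ · cos²(60°) = 0.2286 I₀.
I₃ = I₂ cos²(136° − 91°) = 0.2286 I₀ · cos²(45°) = 0.1143 I₀.
So 6.53 mW/cm² = 0.1143 I₀, giving I₀ = 6.53/0.1143 = 57.12 mW/cm².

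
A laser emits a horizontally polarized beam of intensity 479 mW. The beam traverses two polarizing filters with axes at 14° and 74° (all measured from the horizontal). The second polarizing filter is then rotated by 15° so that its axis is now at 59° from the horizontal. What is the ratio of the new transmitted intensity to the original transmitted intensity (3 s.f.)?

Before rotation:
By Malus's law, I₁ = I₀ cos²(14° − 0°) = I₀ cos²(14°) = 0.9415 I₀.
I₂ = I₁ cos²(74° − 14°) = 0.9415 I₀ · cos²(60°) = 0.2354 I₀.
After rotation:
I₁ = I₀ cos²(14° − 0°) = I₀ cos²(14°) = 0.9415 I₀.
I₂ = I₁ cos²(59° − 14°) = 0.9415 I₀ · cos²(45°) = 0.4707 I₀.
Ratio = 0.4707 / 0.2354 = 2.

I_new/I_old ≈ 2.00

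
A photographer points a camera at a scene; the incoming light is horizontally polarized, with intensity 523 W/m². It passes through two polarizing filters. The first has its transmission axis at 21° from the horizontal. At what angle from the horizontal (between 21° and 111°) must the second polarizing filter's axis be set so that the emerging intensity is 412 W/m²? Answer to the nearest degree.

By Malus's law, I₁ = I₀ cos²(21° − 0°) = I₀ cos²(21°) = 0.8716 I₀.
Target fraction: 412 / 523 W/m² = 0.7878 of I₀.
Need I₂/I₀ = 0.7878, so cos²(θ − 21°) = 0.7878 / 0.8716 = 0.9038.
θ − 21° = arccos(√0.9038) = 18.1°, giving θ ≈ 21 + 18.1 = 39.1°.

θ ≈ 39°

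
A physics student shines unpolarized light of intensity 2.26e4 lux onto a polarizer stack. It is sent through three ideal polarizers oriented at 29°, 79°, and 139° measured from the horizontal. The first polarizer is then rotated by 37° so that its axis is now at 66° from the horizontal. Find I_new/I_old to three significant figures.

I_new/I_old ≈ 2.30

Before rotation:
Unpolarized light through the first polarizer → I₁ = ½ I₀, now polarized at 29°.
I₂ = I₁ cos²(79° − 29°) = 0.5 I₀ · cos²(50°) = 0.2066 I₀.
I₃ = I₂ cos²(139° − 79°) = 0.2066 I₀ · cos²(60°) = 0.05165 I₀.
After rotation:
Unpolarized light through the first polarizer → I₁ = ½ I₀, now polarized at 66°.
I₂ = I₁ cos²(79° − 66°) = 0.5 I₀ · cos²(13°) = 0.4747 I₀.
I₃ = I₂ cos²(139° − 79°) = 0.4747 I₀ · cos²(60°) = 0.1187 I₀.
Ratio = 0.1187 / 0.05165 = 2.298.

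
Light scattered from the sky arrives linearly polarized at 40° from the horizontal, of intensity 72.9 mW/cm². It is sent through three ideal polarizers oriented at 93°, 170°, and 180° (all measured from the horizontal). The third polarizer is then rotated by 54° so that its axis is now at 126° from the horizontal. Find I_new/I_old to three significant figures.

I_new/I_old ≈ 0.534

Before rotation:
By Malus's law, I₁ = I₀ cos²(93° − 40°) = I₀ cos²(53°) = 0.3622 I₀.
I₂ = I₁ cos²(170° − 93°) = 0.3622 I₀ · cos²(77°) = 0.01833 I₀.
I₃ = I₂ cos²(180° − 170°) = 0.01833 I₀ · cos²(10°) = 0.01777 I₀.
After rotation:
I₁ = I₀ cos²(93° − 40°) = I₀ cos²(53°) = 0.3622 I₀.
I₂ = I₁ cos²(170° − 93°) = 0.3622 I₀ · cos²(77°) = 0.01833 I₀.
I₃ = I₂ cos²(126° − 170°) = 0.01833 I₀ · cos²(44°) = 0.009484 I₀.
Ratio = 0.009484 / 0.01777 = 0.5335.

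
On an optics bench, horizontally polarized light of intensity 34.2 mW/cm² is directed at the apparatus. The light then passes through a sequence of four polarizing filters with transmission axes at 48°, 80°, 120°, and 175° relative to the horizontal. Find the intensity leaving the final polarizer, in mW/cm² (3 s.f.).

I ≈ 2.13 mW/cm²

I₁ = 34.2 mW/cm² · cos²(48°) = 15.31 mW/cm².
I₂ = I₁ · cos²(32°) = 15.31 · 0.7192 = 11.01 mW/cm².
I₃ = I₂ · cos²(40°) = 11.01 · 0.5868 = 6.462 mW/cm².
I₄ = I₃ · cos²(55°) = 6.462 · 0.329 = 2.126 mW/cm².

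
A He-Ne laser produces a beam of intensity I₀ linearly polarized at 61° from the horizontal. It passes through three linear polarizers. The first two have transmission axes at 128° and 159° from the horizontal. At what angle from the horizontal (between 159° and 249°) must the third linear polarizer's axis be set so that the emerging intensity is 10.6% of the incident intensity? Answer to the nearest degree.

θ ≈ 173°

By Malus's law, I₁ = I₀ cos²(128° − 61°) = I₀ cos²(67°) = 0.1527 I₀.
I₂ = I₁ cos²(159° − 128°) = 0.1527 I₀ · cos²(31°) = 0.1122 I₀.
Need I₃/I₀ = 0.106, so cos²(θ − 159°) = 0.106 / 0.1122 = 0.945.
θ − 159° = arccos(√0.945) = 13.6°, giving θ ≈ 159 + 13.6 = 172.6°.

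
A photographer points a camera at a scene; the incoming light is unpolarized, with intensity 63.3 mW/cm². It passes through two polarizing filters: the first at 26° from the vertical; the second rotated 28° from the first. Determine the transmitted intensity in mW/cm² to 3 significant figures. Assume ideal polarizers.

Unpolarized light through the first polarizer → I₁ = 63.3 mW/cm²/2 = 31.65 mW/cm², polarized at 26°.
I₂ = I₁ · cos²(28°) = 31.65 · 0.7796 = 24.67 mW/cm².

I ≈ 24.7 mW/cm²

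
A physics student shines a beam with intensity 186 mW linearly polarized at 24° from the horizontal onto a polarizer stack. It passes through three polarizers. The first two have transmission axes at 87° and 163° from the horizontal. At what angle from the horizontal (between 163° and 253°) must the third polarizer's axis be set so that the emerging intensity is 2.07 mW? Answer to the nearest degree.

I₁ = I₀ cos²(87° − 24°) = I₀ cos²(63°) = 0.2061 I₀.
I₂ = I₁ cos²(163° − 87°) = 0.2061 I₀ · cos²(76°) = 0.01206 I₀.
Target fraction: 2.07 / 186 mW = 0.01113 of I₀.
Need I₃/I₀ = 0.01113, so cos²(θ − 163°) = 0.01113 / 0.01206 = 0.9226.
θ − 163° = arccos(√0.9226) = 16.2°, giving θ ≈ 163 + 16.2 = 179.2°.

θ ≈ 179°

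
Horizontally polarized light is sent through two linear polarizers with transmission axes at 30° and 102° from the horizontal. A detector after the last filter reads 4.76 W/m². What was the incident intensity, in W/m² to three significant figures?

I₁ = I₀ cos²(30° − 0°) = I₀ cos²(30°) = 0.75 I₀.
I₂ = I₁ cos²(102° − 30°) = 0.75 I₀ · cos²(72°) = 0.07162 I₀.
So 4.76 W/m² = 0.07162 I₀, giving I₀ = 4.76/0.07162 = 66.46 W/m².

I₀ ≈ 66.5 W/m²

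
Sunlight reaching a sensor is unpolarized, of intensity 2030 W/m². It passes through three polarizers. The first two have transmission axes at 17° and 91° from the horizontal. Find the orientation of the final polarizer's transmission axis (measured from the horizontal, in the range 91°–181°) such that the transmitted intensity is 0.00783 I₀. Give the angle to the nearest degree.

Unpolarized light through the first polarizer → I₁ = ½ I₀, now polarized at 17°.
I₂ = I₁ cos²(91° − 17°) = 0.5 I₀ · cos²(74°) = 0.03799 I₀.
Need I₃/I₀ = 0.00783, so cos²(θ − 91°) = 0.00783 / 0.03799 = 0.2061.
θ − 91° = arccos(√0.2061) = 63.0°, giving θ ≈ 91 + 63.0 = 154.0°.

θ ≈ 154°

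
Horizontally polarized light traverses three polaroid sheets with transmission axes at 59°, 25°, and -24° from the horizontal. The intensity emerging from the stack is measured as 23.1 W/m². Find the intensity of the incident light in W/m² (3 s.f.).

I₀ ≈ 294 W/m²

I₁ = I₀ cos²(59° − 0°) = I₀ cos²(59°) = 0.2653 I₀.
I₂ = I₁ cos²(25° − 59°) = 0.2653 I₀ · cos²(34°) = 0.1823 I₀.
I₃ = I₂ cos²(-24° − 25°) = 0.1823 I₀ · cos²(49°) = 0.07847 I₀.
So 23.1 W/m² = 0.07847 I₀, giving I₀ = 23.1/0.07847 = 294.4 W/m².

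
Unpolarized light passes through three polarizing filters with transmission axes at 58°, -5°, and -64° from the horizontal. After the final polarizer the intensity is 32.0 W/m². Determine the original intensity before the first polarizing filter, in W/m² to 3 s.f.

I₀ ≈ 1170 W/m²

Unpolarized light through the first polarizer → I₁ = ½ I₀, now polarized at 58°.
I₂ = I₁ cos²(-5° − 58°) = 0.5 I₀ · cos²(63°) = 0.1031 I₀.
I₃ = I₂ cos²(-64° + 5°) = 0.1031 I₀ · cos²(59°) = 0.02734 I₀.
So 32.0 W/m² = 0.02734 I₀, giving I₀ = 32.0/0.02734 = 1171 W/m².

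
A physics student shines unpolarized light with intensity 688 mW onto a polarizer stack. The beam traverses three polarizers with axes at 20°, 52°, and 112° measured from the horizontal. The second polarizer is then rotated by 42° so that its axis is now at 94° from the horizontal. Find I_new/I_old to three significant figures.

I_new/I_old ≈ 0.382

Before rotation:
Unpolarized light through the first polarizer → I₁ = ½ I₀, now polarized at 20°.
I₂ = I₁ cos²(52° − 20°) = 0.5 I₀ · cos²(32°) = 0.3596 I₀.
I₃ = I₂ cos²(112° − 52°) = 0.3596 I₀ · cos²(60°) = 0.0899 I₀.
After rotation:
Unpolarized light through the first polarizer → I₁ = ½ I₀, now polarized at 20°.
I₂ = I₁ cos²(94° − 20°) = 0.5 I₀ · cos²(74°) = 0.03799 I₀.
I₃ = I₂ cos²(112° − 94°) = 0.03799 I₀ · cos²(18°) = 0.03436 I₀.
Ratio = 0.03436 / 0.0899 = 0.3822.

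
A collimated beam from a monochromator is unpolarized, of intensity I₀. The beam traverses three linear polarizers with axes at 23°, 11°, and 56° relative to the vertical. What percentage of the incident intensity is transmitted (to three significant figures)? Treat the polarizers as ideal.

≈ 23.9%

Unpolarized light through the first polarizer → I₁ = ½ I₀, now polarized at 23°.
I₂ = I₁ cos²(11° − 23°) = 0.5 I₀ · cos²(12°) = 0.4784 I₀.
I₃ = I₂ cos²(56° − 11°) = 0.4784 I₀ · cos²(45°) = 0.2392 I₀.
That is 23.92% of the incident intensity.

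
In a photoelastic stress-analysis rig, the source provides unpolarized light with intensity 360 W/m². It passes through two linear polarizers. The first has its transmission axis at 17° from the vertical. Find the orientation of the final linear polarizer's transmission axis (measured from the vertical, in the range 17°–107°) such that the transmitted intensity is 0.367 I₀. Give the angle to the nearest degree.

Unpolarized light through the first polarizer → I₁ = ½ I₀, now polarized at 17°.
Need I₂/I₀ = 0.367, so cos²(θ − 17°) = 0.367 / 0.5 = 0.734.
θ − 17° = arccos(√0.734) = 31.0°, giving θ ≈ 17 + 31.0 = 48.0°.

θ ≈ 48°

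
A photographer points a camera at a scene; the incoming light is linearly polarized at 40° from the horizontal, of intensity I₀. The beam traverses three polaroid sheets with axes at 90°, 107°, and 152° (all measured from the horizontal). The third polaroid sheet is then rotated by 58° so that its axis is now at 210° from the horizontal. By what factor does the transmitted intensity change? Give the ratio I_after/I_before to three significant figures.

Before rotation:
I₁ = I₀ cos²(90° − 40°) = I₀ cos²(50°) = 0.4132 I₀.
I₂ = I₁ cos²(107° − 90°) = 0.4132 I₀ · cos²(17°) = 0.3779 I₀.
I₃ = I₂ cos²(152° − 107°) = 0.3779 I₀ · cos²(45°) = 0.1889 I₀.
After rotation:
I₁ = I₀ cos²(90° − 40°) = I₀ cos²(50°) = 0.4132 I₀.
I₂ = I₁ cos²(107° − 90°) = 0.4132 I₀ · cos²(17°) = 0.3779 I₀.
Angle between axes 2 and 3: 77°. I₃ = 0.3779 I₀ · cos²(77°) = 0.01912 I₀.
Ratio = 0.01912 / 0.1889 = 0.1012.

I_new/I_old ≈ 0.101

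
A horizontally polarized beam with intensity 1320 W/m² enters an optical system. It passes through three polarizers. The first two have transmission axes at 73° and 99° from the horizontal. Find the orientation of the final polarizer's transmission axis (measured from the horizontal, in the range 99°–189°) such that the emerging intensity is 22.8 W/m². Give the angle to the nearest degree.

θ ≈ 159°

I₁ = I₀ cos²(73° − 0°) = I₀ cos²(73°) = 0.08548 I₀.
I₂ = I₁ cos²(99° − 73°) = 0.08548 I₀ · cos²(26°) = 0.06905 I₀.
Target fraction: 22.8 / 1320 W/m² = 0.01727 of I₀.
Need I₃/I₀ = 0.01727, so cos²(θ − 99°) = 0.01727 / 0.06905 = 0.2501.
θ − 99° = arccos(√0.2501) = 60.0°, giving θ ≈ 99 + 60.0 = 159.0°.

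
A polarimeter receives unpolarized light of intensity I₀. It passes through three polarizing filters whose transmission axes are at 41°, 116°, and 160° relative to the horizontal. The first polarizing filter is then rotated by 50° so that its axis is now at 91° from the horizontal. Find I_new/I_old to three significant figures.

Before rotation:
Unpolarized light through the first polarizer → I₁ = ½ I₀, now polarized at 41°.
I₂ = I₁ cos²(116° − 41°) = 0.5 I₀ · cos²(75°) = 0.03349 I₀.
I₃ = I₂ cos²(160° − 116°) = 0.03349 I₀ · cos²(44°) = 0.01733 I₀.
After rotation:
Unpolarized light through the first polarizer → I₁ = ½ I₀, now polarized at 91°.
I₂ = I₁ cos²(116° − 91°) = 0.5 I₀ · cos²(25°) = 0.4107 I₀.
I₃ = I₂ cos²(160° − 116°) = 0.4107 I₀ · cos²(44°) = 0.2125 I₀.
Ratio = 0.2125 / 0.01733 = 12.26.

I_new/I_old ≈ 12.3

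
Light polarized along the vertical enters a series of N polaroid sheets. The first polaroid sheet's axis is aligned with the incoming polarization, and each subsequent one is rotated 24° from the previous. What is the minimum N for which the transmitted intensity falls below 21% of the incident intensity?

N = 10

First polarizer is aligned with the polarization: full transmission.
Each further stage multiplies by cos²(24°) = 0.8346.
After N polarizers: T = 0.8346^(N−1). Require T < 0.21 ⇒ N−1 > ln(0.21)/ln(0.8346) = 8.63, so N−1 ≥ 9 and N = 10.
Check: N=10 gives T = 0.1964 < 0.21; N=9 gives T = 0.2353.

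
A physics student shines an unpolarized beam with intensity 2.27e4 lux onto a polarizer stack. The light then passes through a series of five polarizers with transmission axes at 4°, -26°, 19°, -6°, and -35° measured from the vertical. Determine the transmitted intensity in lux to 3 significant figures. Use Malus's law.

I ≈ 2670 lux

Unpolarized light through the first polarizer → I₁ = 2.27e4 lux/2 = 1.135e+04 lux, polarized at 4°.
I₂ = I₁ · cos²(30°) = 1.135e+04 · 0.75 = 8513 lux.
I₃ = I₂ · cos²(45°) = 8513 · 0.5 = 4256 lux.
I₄ = I₃ · cos²(25°) = 4256 · 0.8214 = 3496 lux.
I₅ = I₄ · cos²(29°) = 3496 · 0.765 = 2674 lux.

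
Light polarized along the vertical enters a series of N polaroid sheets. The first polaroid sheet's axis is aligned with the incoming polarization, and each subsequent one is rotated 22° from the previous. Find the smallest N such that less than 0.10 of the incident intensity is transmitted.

N = 17

First polarizer is aligned with the polarization: full transmission.
Each further stage multiplies by cos²(22°) = 0.8597.
After N polarizers: T = 0.8597^(N−1). Require T < 0.10 ⇒ N−1 > ln(0.10)/ln(0.8597) = 15.23, so N−1 ≥ 16 and N = 17.
Check: N=17 gives T = 0.08898 < 0.10; N=16 gives T = 0.1035.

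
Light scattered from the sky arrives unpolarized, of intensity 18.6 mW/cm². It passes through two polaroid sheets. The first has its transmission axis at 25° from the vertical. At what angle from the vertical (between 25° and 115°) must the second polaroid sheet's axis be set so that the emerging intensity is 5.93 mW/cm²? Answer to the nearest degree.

Unpolarized light through the first polarizer → I₁ = ½ I₀, now polarized at 25°.
Target fraction: 5.93 / 18.6 mW/cm² = 0.3188 of I₀.
Need I₂/I₀ = 0.3188, so cos²(θ − 25°) = 0.3188 / 0.5 = 0.6376.
θ − 25° = arccos(√0.6376) = 37.0°, giving θ ≈ 25 + 37.0 = 62.0°.

θ ≈ 62°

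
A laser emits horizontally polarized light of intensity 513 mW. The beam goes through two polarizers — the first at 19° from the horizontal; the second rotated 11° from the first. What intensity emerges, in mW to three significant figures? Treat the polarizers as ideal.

I ≈ 442 mW

I₁ = 513 mW · cos²(19°) = 458.6 mW.
I₂ = I₁ · cos²(11°) = 458.6 · 0.9636 = 441.9 mW.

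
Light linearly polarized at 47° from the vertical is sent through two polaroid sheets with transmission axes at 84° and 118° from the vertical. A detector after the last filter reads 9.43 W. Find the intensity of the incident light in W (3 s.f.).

I₀ ≈ 21.5 W

I₁ = I₀ cos²(84° − 47°) = I₀ cos²(37°) = 0.6378 I₀.
I₂ = I₁ cos²(118° − 84°) = 0.6378 I₀ · cos²(34°) = 0.4384 I₀.
So 9.43 W = 0.4384 I₀, giving I₀ = 9.43/0.4384 = 21.51 W.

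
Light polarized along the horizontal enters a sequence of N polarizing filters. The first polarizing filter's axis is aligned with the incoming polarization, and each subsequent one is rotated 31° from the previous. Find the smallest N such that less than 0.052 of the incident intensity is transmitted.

First polarizer is aligned with the polarization: full transmission.
Each further stage multiplies by cos²(31°) = 0.7347.
After N polarizers: T = 0.7347^(N−1). Require T < 0.052 ⇒ N−1 > ln(0.052)/ln(0.7347) = 9.59, so N−1 ≥ 10 and N = 11.
Check: N=11 gives T = 0.04585 < 0.052; N=10 gives T = 0.0624.

N = 11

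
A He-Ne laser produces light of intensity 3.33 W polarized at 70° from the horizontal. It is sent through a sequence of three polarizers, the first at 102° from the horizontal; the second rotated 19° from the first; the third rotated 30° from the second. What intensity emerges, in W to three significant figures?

By Malus's law, I₁ = 3.33 W · cos²(32°) = 2.395 W.
I₂ = I₁ · cos²(19°) = 2.395 · 0.894 = 2.141 W.
I₃ = I₂ · cos²(30°) = 2.141 · 0.75 = 1.606 W.

I ≈ 1.61 W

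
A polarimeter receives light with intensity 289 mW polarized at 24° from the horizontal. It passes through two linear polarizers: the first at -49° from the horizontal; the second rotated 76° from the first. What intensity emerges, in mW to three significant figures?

I ≈ 1.45 mW

I₁ = 289 mW · cos²(73°) = 24.7 mW.
I₂ = I₁ · cos²(76°) = 24.7 · 0.05853 = 1.446 mW.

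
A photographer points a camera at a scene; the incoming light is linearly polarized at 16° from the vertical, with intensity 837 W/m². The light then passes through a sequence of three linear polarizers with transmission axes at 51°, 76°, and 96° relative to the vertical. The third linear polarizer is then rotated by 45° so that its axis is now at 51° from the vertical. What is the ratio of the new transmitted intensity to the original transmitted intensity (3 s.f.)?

Before rotation:
I₁ = I₀ cos²(51° − 16°) = I₀ cos²(35°) = 0.671 I₀.
I₂ = I₁ cos²(76° − 51°) = 0.671 I₀ · cos²(25°) = 0.5512 I₀.
I₃ = I₂ cos²(96° − 76°) = 0.5512 I₀ · cos²(20°) = 0.4867 I₀.
After rotation:
I₁ = I₀ cos²(51° − 16°) = I₀ cos²(35°) = 0.671 I₀.
I₂ = I₁ cos²(76° − 51°) = 0.671 I₀ · cos²(25°) = 0.5512 I₀.
I₃ = I₂ cos²(51° − 76°) = 0.5512 I₀ · cos²(25°) = 0.4527 I₀.
Ratio = 0.4527 / 0.4867 = 0.9302.

I_new/I_old ≈ 0.930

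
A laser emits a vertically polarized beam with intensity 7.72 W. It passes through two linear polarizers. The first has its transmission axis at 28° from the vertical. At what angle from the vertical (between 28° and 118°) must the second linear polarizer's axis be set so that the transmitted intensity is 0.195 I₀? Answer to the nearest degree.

θ ≈ 88°

By Malus's law, I₁ = I₀ cos²(28° − 0°) = I₀ cos²(28°) = 0.7796 I₀.
Need I₂/I₀ = 0.195, so cos²(θ − 28°) = 0.195 / 0.7796 = 0.2501.
θ − 28° = arccos(√0.2501) = 60.0°, giving θ ≈ 28 + 60.0 = 88.0°.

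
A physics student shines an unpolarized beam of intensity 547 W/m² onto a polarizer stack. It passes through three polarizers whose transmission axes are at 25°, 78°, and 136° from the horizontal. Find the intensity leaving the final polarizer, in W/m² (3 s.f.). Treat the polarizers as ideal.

I ≈ 27.8 W/m²

Unpolarized light through the first polarizer → I₁ = 547 W/m²/2 = 273.5 W/m², polarized at 25°.
I₂ = I₁ · cos²(53°) = 273.5 · 0.3622 = 99.06 W/m².
I₃ = I₂ · cos²(58°) = 99.06 · 0.2808 = 27.82 W/m².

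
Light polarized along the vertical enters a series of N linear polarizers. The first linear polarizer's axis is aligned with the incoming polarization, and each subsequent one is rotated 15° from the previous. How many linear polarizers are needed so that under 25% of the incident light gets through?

N = 21

First polarizer is aligned with the polarization: full transmission.
Each further stage multiplies by cos²(15°) = 0.933.
After N polarizers: T = 0.933^(N−1). Require T < 0.25 ⇒ N−1 > ln(0.25)/ln(0.933) = 19.99, so N−1 ≥ 20 and N = 21.
Check: N=21 gives T = 0.2499 < 0.25; N=20 gives T = 0.2678.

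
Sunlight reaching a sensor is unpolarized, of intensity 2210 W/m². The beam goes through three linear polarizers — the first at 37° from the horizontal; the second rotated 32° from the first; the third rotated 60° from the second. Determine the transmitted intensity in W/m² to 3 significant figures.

Unpolarized light through the first polarizer → I₁ = 2210 W/m²/2 = 1105 W/m², polarized at 37°.
I₂ = I₁ · cos²(32°) = 1105 · 0.7192 = 794.7 W/m².
I₃ = I₂ · cos²(60°) = 794.7 · 0.25 = 198.7 W/m².

I ≈ 199 W/m²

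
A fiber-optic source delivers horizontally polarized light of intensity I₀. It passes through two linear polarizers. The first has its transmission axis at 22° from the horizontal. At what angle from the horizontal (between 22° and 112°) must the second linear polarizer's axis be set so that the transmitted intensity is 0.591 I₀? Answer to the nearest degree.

I₁ = I₀ cos²(22° − 0°) = I₀ cos²(22°) = 0.8597 I₀.
Need I₂/I₀ = 0.591, so cos²(θ − 22°) = 0.591 / 0.8597 = 0.6875.
θ − 22° = arccos(√0.6875) = 34.0°, giving θ ≈ 22 + 34.0 = 56.0°.

θ ≈ 56°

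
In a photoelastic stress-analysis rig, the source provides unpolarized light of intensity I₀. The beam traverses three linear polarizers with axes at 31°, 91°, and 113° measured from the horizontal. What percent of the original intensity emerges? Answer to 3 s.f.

Unpolarized light through the first polarizer → I₁ = ½ I₀, now polarized at 31°.
I₂ = I₁ cos²(91° − 31°) = 0.5 I₀ · cos²(60°) = 0.125 I₀.
I₃ = I₂ cos²(113° − 91°) = 0.125 I₀ · cos²(22°) = 0.1075 I₀.
That is 10.75% of the incident intensity.

≈ 10.7%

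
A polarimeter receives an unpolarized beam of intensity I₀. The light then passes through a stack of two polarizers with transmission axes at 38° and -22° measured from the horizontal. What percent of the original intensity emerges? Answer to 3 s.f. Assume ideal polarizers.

Unpolarized light through the first polarizer → I₁ = ½ I₀, now polarized at 38°.
I₂ = I₁ cos²(-22° − 38°) = 0.5 I₀ · cos²(60°) = 0.125 I₀.
That is 12.5% of the incident intensity.

≈ 12.5%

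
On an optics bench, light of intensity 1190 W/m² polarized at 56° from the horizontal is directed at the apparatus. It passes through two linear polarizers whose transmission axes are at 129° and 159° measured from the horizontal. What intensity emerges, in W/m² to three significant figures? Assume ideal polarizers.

I ≈ 76.3 W/m²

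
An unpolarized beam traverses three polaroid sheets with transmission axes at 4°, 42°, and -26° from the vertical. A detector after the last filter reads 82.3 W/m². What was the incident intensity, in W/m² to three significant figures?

Unpolarized light through the first polarizer → I₁ = ½ I₀, now polarized at 4°.
I₂ = I₁ cos²(42° − 4°) = 0.5 I₀ · cos²(38°) = 0.3105 I₀.
I₃ = I₂ cos²(-26° − 42°) = 0.3105 I₀ · cos²(68°) = 0.04357 I₀.
So 82.3 W/m² = 0.04357 I₀, giving I₀ = 82.3/0.04357 = 1889 W/m².

I₀ ≈ 1890 W/m²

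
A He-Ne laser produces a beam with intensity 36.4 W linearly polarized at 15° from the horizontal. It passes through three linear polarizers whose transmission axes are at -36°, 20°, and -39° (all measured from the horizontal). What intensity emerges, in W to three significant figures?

I ≈ 1.20 W

I₁ = 36.4 W · cos²(51°) = 14.42 W.
I₂ = I₁ · cos²(56°) = 14.42 · 0.3127 = 4.508 W.
I₃ = I₂ · cos²(59°) = 4.508 · 0.2653 = 1.196 W.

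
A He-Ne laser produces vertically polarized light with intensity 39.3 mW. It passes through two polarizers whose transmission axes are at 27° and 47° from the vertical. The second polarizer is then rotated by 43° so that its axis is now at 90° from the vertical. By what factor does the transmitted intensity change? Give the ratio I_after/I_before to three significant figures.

I_new/I_old ≈ 0.233

Before rotation:
I₁ = I₀ cos²(27° − 0°) = I₀ cos²(27°) = 0.7939 I₀.
I₂ = I₁ cos²(47° − 27°) = 0.7939 I₀ · cos²(20°) = 0.701 I₀.
After rotation:
I₁ = I₀ cos²(27° − 0°) = I₀ cos²(27°) = 0.7939 I₀.
I₂ = I₁ cos²(90° − 27°) = 0.7939 I₀ · cos²(63°) = 0.1636 I₀.
Ratio = 0.1636 / 0.701 = 0.2334.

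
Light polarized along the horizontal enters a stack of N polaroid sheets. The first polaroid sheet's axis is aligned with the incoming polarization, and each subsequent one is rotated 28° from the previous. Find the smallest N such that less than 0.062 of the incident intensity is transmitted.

N = 13

First polarizer is aligned with the polarization: full transmission.
Each further stage multiplies by cos²(28°) = 0.7796.
After N polarizers: T = 0.7796^(N−1). Require T < 0.062 ⇒ N−1 > ln(0.062)/ln(0.7796) = 11.17, so N−1 ≥ 12 and N = 13.
Check: N=13 gives T = 0.0504 < 0.062; N=12 gives T = 0.06465.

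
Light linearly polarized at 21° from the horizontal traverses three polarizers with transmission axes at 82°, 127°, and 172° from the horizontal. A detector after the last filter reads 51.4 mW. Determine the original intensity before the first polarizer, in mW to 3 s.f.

I₁ = I₀ cos²(82° − 21°) = I₀ cos²(61°) = 0.235 I₀.
I₂ = I₁ cos²(127° − 82°) = 0.235 I₀ · cos²(45°) = 0.1175 I₀.
I₃ = I₂ cos²(172° − 127°) = 0.1175 I₀ · cos²(45°) = 0.05876 I₀.
So 51.4 mW = 0.05876 I₀, giving I₀ = 51.4/0.05876 = 874.7 mW.

I₀ ≈ 875 mW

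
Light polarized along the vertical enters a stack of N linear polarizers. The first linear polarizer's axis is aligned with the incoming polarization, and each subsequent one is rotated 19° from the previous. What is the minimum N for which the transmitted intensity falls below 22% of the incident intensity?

N = 15

First polarizer is aligned with the polarization: full transmission.
Each further stage multiplies by cos²(19°) = 0.894.
After N polarizers: T = 0.894^(N−1). Require T < 0.22 ⇒ N−1 > ln(0.22)/ln(0.894) = 13.51, so N−1 ≥ 14 and N = 15.
Check: N=15 gives T = 0.2083 < 0.22; N=14 gives T = 0.233.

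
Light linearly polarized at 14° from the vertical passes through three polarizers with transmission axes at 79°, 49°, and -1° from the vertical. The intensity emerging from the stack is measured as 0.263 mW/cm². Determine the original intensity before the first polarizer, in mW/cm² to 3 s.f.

I₁ = I₀ cos²(79° − 14°) = I₀ cos²(65°) = 0.1786 I₀.
I₂ = I₁ cos²(49° − 79°) = 0.1786 I₀ · cos²(30°) = 0.134 I₀.
I₃ = I₂ cos²(-1° − 49°) = 0.134 I₀ · cos²(50°) = 0.05535 I₀.
So 0.263 mW/cm² = 0.05535 I₀, giving I₀ = 0.263/0.05535 = 4.752 mW/cm².

I₀ ≈ 4.75 mW/cm²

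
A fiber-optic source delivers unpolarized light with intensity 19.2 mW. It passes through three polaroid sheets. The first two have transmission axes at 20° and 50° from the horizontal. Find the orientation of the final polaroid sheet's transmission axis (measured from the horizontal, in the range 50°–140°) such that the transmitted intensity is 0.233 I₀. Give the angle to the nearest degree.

Unpolarized light through the first polarizer → I₁ = ½ I₀, now polarized at 20°.
I₂ = I₁ cos²(50° − 20°) = 0.5 I₀ · cos²(30°) = 0.375 I₀.
Need I₃/I₀ = 0.233, so cos²(θ − 50°) = 0.233 / 0.375 = 0.6213.
θ − 50° = arccos(√0.6213) = 38.0°, giving θ ≈ 50 + 38.0 = 88.0°.

θ ≈ 88°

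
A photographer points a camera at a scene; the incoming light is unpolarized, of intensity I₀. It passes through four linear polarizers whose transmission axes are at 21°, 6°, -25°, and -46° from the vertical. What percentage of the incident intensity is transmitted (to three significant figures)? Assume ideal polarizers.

≈ 29.9%

Unpolarized light through the first polarizer → I₁ = ½ I₀, now polarized at 21°.
I₂ = I₁ cos²(6° − 21°) = 0.5 I₀ · cos²(15°) = 0.4665 I₀.
I₃ = I₂ cos²(-25° − 6°) = 0.4665 I₀ · cos²(31°) = 0.3428 I₀.
I₄ = I₃ cos²(-46° + 25°) = 0.3428 I₀ · cos²(21°) = 0.2987 I₀.
That is 29.87% of the incident intensity.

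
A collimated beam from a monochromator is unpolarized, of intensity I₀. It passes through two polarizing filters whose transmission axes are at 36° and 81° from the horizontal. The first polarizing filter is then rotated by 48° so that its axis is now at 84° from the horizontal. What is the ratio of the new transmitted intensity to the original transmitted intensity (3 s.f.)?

Before rotation:
Unpolarized light through the first polarizer → I₁ = ½ I₀, now polarized at 36°.
I₂ = I₁ cos²(81° − 36°) = 0.5 I₀ · cos²(45°) = 0.25 I₀.
After rotation:
Unpolarized light through the first polarizer → I₁ = ½ I₀, now polarized at 84°.
I₂ = I₁ cos²(81° − 84°) = 0.5 I₀ · cos²(3°) = 0.4986 I₀.
Ratio = 0.4986 / 0.25 = 1.995.

I_new/I_old ≈ 1.99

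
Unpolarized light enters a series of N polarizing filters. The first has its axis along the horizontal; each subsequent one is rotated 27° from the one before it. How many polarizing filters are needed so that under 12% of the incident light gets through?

N = 8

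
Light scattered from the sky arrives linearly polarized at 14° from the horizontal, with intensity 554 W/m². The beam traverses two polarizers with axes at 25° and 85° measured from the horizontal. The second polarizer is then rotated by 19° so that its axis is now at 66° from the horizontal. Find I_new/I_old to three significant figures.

I_new/I_old ≈ 2.28

Before rotation:
By Malus's law, I₁ = I₀ cos²(25° − 14°) = I₀ cos²(11°) = 0.9636 I₀.
I₂ = I₁ cos²(85° − 25°) = 0.9636 I₀ · cos²(60°) = 0.2409 I₀.
After rotation:
I₁ = I₀ cos²(25° − 14°) = I₀ cos²(11°) = 0.9636 I₀.
I₂ = I₁ cos²(66° − 25°) = 0.9636 I₀ · cos²(41°) = 0.5488 I₀.
Ratio = 0.5488 / 0.2409 = 2.278.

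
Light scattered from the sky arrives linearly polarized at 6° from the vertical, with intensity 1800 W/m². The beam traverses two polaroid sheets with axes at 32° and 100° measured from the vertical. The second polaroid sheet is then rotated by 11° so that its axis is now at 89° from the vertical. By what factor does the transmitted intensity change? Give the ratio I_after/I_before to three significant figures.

I_new/I_old ≈ 2.11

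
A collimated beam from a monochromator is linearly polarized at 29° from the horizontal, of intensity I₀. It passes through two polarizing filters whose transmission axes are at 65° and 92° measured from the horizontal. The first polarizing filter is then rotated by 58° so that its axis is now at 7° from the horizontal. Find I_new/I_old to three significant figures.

I_new/I_old ≈ 0.0126

Before rotation:
I₁ = I₀ cos²(65° − 29°) = I₀ cos²(36°) = 0.6545 I₀.
I₂ = I₁ cos²(92° − 65°) = 0.6545 I₀ · cos²(27°) = 0.5196 I₀.
After rotation:
I₁ = I₀ cos²(7° − 29°) = I₀ cos²(22°) = 0.8597 I₀.
I₂ = I₁ cos²(92° − 7°) = 0.8597 I₀ · cos²(85°) = 0.00653 I₀.
Ratio = 0.00653 / 0.5196 = 0.01257.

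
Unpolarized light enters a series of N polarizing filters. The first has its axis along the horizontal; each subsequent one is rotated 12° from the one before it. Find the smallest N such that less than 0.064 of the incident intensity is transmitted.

N = 48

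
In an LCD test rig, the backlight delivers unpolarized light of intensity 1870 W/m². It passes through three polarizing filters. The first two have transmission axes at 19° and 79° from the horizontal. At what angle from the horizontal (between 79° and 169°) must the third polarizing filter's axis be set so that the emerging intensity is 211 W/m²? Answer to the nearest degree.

θ ≈ 97°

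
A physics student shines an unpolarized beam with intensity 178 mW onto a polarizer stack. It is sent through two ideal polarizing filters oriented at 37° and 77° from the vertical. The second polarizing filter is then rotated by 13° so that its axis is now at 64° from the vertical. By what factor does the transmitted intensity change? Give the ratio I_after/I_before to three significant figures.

I_new/I_old ≈ 1.35

Before rotation:
Unpolarized light through the first polarizer → I₁ = ½ I₀, now polarized at 37°.
I₂ = I₁ cos²(77° − 37°) = 0.5 I₀ · cos²(40°) = 0.2934 I₀.
After rotation:
Unpolarized light through the first polarizer → I₁ = ½ I₀, now polarized at 37°.
I₂ = I₁ cos²(64° − 37°) = 0.5 I₀ · cos²(27°) = 0.3969 I₀.
Ratio = 0.3969 / 0.2934 = 1.353.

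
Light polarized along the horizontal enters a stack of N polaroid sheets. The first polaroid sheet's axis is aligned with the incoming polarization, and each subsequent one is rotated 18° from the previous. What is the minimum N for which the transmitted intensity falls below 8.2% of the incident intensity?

N = 26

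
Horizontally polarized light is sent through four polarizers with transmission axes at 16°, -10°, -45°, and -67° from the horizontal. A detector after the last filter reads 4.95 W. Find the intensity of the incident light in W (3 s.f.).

By Malus's law, I₁ = I₀ cos²(16° − 0°) = I₀ cos²(16°) = 0.924 I₀.
I₂ = I₁ cos²(-10° − 16°) = 0.924 I₀ · cos²(26°) = 0.7465 I₀.
I₃ = I₂ cos²(-45° + 10°) = 0.7465 I₀ · cos²(35°) = 0.5009 I₀.
I₄ = I₃ cos²(-67° + 45°) = 0.5009 I₀ · cos²(22°) = 0.4306 I₀.
So 4.95 W = 0.4306 I₀, giving I₀ = 4.95/0.4306 = 11.5 W.

I₀ ≈ 11.5 W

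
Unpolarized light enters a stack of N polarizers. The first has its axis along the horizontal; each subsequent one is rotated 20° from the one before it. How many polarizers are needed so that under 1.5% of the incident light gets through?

N = 30

First polarizer halves the unpolarized light: factor 1/2.
Each further stage multiplies by cos²(20°) = 0.883.
After N polarizers: T = 0.5·0.883^(N−1). Require T < 0.015 ⇒ N−1 > ln(0.015/0.5)/ln(0.883) = 28.19, so N−1 ≥ 29 and N = 30.
Check: N=30 gives T = 0.01356 < 0.015; N=29 gives T = 0.01535.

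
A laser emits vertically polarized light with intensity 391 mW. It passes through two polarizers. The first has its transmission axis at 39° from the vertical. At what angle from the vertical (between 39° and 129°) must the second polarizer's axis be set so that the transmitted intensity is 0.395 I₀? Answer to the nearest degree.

By Malus's law, I₁ = I₀ cos²(39° − 0°) = I₀ cos²(39°) = 0.604 I₀.
Need I₂/I₀ = 0.395, so cos²(θ − 39°) = 0.395 / 0.604 = 0.654.
θ − 39° = arccos(√0.654) = 36.0°, giving θ ≈ 39 + 36.0 = 75.0°.

θ ≈ 75°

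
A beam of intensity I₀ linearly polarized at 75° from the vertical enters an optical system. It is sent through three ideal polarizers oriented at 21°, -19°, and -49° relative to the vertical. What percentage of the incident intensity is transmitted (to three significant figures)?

By Malus's law, I₁ = I₀ cos²(21° − 75°) = I₀ cos²(54°) = 0.3455 I₀.
I₂ = I₁ cos²(-19° − 21°) = 0.3455 I₀ · cos²(40°) = 0.2027 I₀.
I₃ = I₂ cos²(-49° + 19°) = 0.2027 I₀ · cos²(30°) = 0.1521 I₀.
That is 15.21% of the incident intensity.

≈ 15.2%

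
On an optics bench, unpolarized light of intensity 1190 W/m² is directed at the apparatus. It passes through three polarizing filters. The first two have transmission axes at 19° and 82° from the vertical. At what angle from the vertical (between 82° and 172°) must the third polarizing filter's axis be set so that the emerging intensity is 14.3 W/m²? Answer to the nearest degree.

Unpolarized light through the first polarizer → I₁ = ½ I₀, now polarized at 19°.
I₂ = I₁ cos²(82° − 19°) = 0.5 I₀ · cos²(63°) = 0.1031 I₀.
Target fraction: 14.3 / 1190 W/m² = 0.01202 of I₀.
Need I₃/I₀ = 0.01202, so cos²(θ − 82°) = 0.01202 / 0.1031 = 0.1166.
θ − 82° = arccos(√0.1166) = 70.0°, giving θ ≈ 82 + 70.0 = 152.0°.

θ ≈ 152°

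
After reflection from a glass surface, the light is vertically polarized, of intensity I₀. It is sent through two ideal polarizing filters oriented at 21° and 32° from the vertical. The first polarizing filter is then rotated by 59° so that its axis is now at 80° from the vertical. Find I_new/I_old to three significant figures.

Before rotation:
By Malus's law, I₁ = I₀ cos²(21° − 0°) = I₀ cos²(21°) = 0.8716 I₀.
I₂ = I₁ cos²(32° − 21°) = 0.8716 I₀ · cos²(11°) = 0.8398 I₀.
After rotation:
I₁ = I₀ cos²(80° − 0°) = I₀ cos²(80°) = 0.03015 I₀.
I₂ = I₁ cos²(32° − 80°) = 0.03015 I₀ · cos²(48°) = 0.0135 I₀.
Ratio = 0.0135 / 0.8398 = 0.01608.

I_new/I_old ≈ 0.0161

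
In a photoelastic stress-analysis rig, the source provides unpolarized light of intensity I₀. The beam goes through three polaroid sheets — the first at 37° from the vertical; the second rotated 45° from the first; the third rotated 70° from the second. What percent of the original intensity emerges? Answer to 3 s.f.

Unpolarized light through the first polarizer → I₁ = ½ I₀, now polarized at 37°.
I₂ = I₁ cos²(45°) = 0.5 · 0.5 I₀ = 0.25 I₀.
I₃ = I₂ cos²(70°) = 0.25 · 0.117 I₀ = 0.02924 I₀.
That is 2.924% of the incident intensity.

≈ 2.92%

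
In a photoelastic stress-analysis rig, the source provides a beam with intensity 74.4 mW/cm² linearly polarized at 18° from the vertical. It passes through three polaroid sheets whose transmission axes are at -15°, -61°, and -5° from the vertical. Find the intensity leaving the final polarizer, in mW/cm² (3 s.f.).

I ≈ 7.90 mW/cm²

I₁ = 74.4 mW/cm² · cos²(33°) = 52.33 mW/cm².
I₂ = I₁ · cos²(46°) = 52.33 · 0.4826 = 25.25 mW/cm².
I₃ = I₂ · cos²(56°) = 25.25 · 0.3127 = 7.896 mW/cm².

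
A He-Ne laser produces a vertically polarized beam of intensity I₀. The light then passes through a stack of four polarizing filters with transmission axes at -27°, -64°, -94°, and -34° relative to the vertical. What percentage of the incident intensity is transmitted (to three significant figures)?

≈ 9.49%

I₁ = I₀ cos²(-27° − 0°) = I₀ cos²(27°) = 0.7939 I₀.
I₂ = I₁ cos²(-64° + 27°) = 0.7939 I₀ · cos²(37°) = 0.5064 I₀.
I₃ = I₂ cos²(-94° + 64°) = 0.5064 I₀ · cos²(30°) = 0.3798 I₀.
I₄ = I₃ cos²(-34° + 94°) = 0.3798 I₀ · cos²(60°) = 0.09494 I₀.
That is 9.494% of the incident intensity.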